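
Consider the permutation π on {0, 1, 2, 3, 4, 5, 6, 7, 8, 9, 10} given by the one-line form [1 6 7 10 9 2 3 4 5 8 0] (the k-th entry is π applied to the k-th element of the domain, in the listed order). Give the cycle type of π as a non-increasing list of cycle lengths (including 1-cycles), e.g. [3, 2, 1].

[6, 5]

The disjoint cycles are (0, 1, 6, 3, 10)(2, 7, 4, 9, 8, 5), with lengths 6, 5 in non-increasing order.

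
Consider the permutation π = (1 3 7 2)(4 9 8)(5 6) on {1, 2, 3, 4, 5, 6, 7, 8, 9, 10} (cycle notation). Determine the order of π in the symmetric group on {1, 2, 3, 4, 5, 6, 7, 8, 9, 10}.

12

The cycle type of π is (4, 3, 2, 1).
The order of π is the least common multiple of its cycle lengths: lcm(4, 3, 2) = 12.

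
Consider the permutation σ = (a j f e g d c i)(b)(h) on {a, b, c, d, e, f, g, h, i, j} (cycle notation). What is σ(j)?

In the cycle (a j f e g d c i), j is followed by f, so σ(j) = f.

f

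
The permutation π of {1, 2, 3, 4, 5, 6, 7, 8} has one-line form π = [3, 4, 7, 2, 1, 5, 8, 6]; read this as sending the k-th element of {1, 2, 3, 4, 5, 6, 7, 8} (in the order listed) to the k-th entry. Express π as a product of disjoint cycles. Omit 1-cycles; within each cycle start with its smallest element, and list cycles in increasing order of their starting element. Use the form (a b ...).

From 1: 1 → 3 → 7 → 8 → 6 → 5 → 1, closing the cycle (1 3 7 8 6 5).
Repeating from the next unused element and collecting all non-trivial cycles gives (1 3 7 8 6 5)(2 4).

(1 3 7 8 6 5)(2 4)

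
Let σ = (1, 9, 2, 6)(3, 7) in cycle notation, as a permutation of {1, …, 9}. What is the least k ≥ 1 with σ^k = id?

The cycle type of σ is (4, 2, 1, 1, 1).
The order of σ is the least common multiple of its cycle lengths: lcm(4, 2) = 4.

4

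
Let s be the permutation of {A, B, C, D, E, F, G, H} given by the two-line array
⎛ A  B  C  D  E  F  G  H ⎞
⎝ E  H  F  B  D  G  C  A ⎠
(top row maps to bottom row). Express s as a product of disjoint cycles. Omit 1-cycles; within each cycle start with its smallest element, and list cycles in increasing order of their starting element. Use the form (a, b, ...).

(A, E, D, B, H)(C, F, G)

Start at A and follow images: A → E → D → B → H → A, giving the cycle (A, E, D, B, H).
Continuing from each remaining unvisited element yields (A, E, D, B, H)(C, F, G).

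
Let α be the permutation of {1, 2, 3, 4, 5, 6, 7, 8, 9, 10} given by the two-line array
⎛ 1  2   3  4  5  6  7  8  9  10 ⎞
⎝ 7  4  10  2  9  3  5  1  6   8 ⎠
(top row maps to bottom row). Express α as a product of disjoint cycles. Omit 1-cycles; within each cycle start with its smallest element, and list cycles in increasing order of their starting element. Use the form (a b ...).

From 1: 1 → 7 → 5 → 9 → 6 → 3 → 10 → 8 → 1, closing the cycle (1 7 5 9 6 3 10 8).
Continuing from each remaining unvisited element yields (1 7 5 9 6 3 10 8)(2 4).

(1 7 5 9 6 3 10 8)(2 4)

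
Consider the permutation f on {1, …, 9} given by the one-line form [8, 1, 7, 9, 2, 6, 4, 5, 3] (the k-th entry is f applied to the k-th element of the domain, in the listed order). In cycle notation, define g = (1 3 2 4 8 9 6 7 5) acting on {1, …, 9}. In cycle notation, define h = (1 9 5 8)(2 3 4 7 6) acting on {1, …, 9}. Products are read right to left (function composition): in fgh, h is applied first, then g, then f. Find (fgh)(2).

(fgh)(2) = f(g(h(2))). h(2) = 3, then g(3) = 2, then f(2) = 1, so the result is 1.

1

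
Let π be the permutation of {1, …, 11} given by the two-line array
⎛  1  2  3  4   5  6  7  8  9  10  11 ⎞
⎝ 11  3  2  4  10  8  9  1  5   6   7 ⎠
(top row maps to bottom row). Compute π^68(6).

Tracing 6 → 8 → … returns to 6 after 8 steps, so 6 lies in an 8-cycle (1 11 7 9 5 10 6 8).
On an 8-cycle, π^8 is the identity, so π^68 = π^4 there (68 ≡ 4 mod 8).
Advancing 4 steps from 6: 6 → 8 → 1 → 11 → 7.

7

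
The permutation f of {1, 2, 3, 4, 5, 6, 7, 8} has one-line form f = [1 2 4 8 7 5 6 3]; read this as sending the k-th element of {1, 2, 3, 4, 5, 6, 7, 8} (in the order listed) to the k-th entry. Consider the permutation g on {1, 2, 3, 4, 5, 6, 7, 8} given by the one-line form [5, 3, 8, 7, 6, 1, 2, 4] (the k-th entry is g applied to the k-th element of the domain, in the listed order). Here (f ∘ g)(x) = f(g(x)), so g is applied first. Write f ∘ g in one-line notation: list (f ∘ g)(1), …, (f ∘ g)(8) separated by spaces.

Chase each element through g then f: 1 → 5 → 7; 2 → 3 → 4; 3 → 8 → 3; 4 → 7 → 6; 5 → 6 → 5; 6 → 1 → 1; 7 → 2 → 2; 8 → 4 → 8.
So f ∘ g in one-line form is 7 4 3 6 5 1 2 8.

7 4 3 6 5 1 2 8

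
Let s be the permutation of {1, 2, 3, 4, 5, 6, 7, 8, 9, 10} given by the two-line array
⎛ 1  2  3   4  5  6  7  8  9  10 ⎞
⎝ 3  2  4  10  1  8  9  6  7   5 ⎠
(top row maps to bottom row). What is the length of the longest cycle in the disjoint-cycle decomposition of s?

5

Decomposing into disjoint cycles gives (1 3 4 10 5)(6 8)(7 9); the longest has length 5.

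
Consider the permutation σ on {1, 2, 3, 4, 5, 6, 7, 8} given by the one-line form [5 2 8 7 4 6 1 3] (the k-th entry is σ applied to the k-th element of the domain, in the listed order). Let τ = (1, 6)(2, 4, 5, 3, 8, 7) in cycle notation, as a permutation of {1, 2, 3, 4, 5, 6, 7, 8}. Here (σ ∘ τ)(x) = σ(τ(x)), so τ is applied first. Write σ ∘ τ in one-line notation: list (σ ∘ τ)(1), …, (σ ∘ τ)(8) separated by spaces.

Chase each element through τ then σ: 1 → 6 → 6; 2 → 4 → 7; 3 → 8 → 3; 4 → 5 → 4; 5 → 3 → 8; 6 → 1 → 5; 7 → 2 → 2; 8 → 7 → 1.
So σ ∘ τ in one-line form is 6 7 3 4 8 5 2 1.

6 7 3 4 8 5 2 1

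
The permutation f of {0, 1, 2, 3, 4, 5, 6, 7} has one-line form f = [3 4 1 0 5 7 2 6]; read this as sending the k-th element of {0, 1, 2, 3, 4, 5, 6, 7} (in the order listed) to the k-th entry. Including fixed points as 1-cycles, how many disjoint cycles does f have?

2

The cycle decomposition is (0 3)(1 4 5 7 6 2), which has 2 cycles (counting 1-cycles).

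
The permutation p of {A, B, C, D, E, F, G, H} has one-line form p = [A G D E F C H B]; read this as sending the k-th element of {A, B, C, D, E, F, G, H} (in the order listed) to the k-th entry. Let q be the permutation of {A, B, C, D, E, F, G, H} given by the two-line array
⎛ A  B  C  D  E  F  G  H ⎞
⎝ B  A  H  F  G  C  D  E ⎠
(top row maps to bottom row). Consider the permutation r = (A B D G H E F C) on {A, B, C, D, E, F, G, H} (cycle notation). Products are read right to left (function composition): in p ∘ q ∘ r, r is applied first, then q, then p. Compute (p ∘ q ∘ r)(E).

D

(p ∘ q ∘ r)(E) = p(q(r(E))). r(E) = F, then q(F) = C, then p(C) = D, so the result is D.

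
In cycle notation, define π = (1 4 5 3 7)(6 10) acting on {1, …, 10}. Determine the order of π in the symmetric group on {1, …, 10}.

10

The cycle type of π is (5, 2, 1, 1, 1).
The order is lcm(5, 2) = 10.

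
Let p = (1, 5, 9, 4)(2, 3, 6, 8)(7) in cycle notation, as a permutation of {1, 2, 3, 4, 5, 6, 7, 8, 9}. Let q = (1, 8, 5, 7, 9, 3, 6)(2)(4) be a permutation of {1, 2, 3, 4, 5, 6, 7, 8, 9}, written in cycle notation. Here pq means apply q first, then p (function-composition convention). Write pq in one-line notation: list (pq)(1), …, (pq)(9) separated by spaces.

(pq)(x) = p(q(x)). Computing each image: p(q(1)) = p(8) = 2, p(q(2)) = p(2) = 3, p(q(3)) = p(6) = 8, p(q(4)) = p(4) = 1, p(q(5)) = p(7) = 7, p(q(6)) = p(1) = 5, p(q(7)) = p(9) = 4, p(q(8)) = p(5) = 9, p(q(9)) = p(3) = 6.
Hence pq = [2 3 8 1 7 5 4 9 6].

2 3 8 1 7 5 4 9 6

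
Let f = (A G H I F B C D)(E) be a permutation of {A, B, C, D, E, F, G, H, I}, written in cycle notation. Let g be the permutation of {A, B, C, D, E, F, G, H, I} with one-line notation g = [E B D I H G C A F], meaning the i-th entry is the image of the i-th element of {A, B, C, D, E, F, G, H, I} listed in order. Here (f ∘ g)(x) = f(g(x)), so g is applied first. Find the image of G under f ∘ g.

First apply g: g(G) = C, then f(C) = D. Thus (f ∘ g)(G) = D.

D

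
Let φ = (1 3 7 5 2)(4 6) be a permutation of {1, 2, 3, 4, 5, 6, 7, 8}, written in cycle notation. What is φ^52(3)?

3 lies in the 5-cycle (1 3 7 5 2).
On a 5-cycle, φ^5 is the identity, so φ^52 = φ^2 there (52 ≡ 2 mod 5).
Stepping 2 places around the cycle: 3 → 7 → 5.

5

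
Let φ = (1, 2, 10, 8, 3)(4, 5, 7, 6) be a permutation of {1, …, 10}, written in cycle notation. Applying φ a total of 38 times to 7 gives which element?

7 lies in the 4-cycle (4, 5, 7, 6).
Powers repeat with period 4 on this cycle, and 38 mod 4 = 2, so φ^38(7) = φ^2(7).
Stepping 2 places around the cycle: 7 → 6 → 4.

4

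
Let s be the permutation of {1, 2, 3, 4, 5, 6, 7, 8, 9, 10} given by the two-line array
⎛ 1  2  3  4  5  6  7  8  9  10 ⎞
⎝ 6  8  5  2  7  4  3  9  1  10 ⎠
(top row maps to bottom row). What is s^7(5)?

Tracing 5 → 7 → … returns to 5 after 3 steps, so 5 lies in a 3-cycle (3 5 7).
On a 3-cycle, s^3 is the identity, so s^7 = s^1 there (7 ≡ 1 mod 3).
Advancing 1 step from 5: 5 → 7.

7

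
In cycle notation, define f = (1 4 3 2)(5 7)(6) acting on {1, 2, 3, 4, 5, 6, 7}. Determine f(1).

4

1 appears in (1 4 3 2); the next entry (wrapping around) is 4.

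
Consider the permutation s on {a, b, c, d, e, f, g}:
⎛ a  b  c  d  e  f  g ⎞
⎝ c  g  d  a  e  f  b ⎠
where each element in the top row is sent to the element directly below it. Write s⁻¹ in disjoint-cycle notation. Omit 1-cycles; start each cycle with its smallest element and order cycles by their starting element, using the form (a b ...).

(a d c)(b g)

First write s in disjoint cycles: (a c d)(b g).
The inverse reverses every cycle; in canonical form, s⁻¹ = (a d c)(b g).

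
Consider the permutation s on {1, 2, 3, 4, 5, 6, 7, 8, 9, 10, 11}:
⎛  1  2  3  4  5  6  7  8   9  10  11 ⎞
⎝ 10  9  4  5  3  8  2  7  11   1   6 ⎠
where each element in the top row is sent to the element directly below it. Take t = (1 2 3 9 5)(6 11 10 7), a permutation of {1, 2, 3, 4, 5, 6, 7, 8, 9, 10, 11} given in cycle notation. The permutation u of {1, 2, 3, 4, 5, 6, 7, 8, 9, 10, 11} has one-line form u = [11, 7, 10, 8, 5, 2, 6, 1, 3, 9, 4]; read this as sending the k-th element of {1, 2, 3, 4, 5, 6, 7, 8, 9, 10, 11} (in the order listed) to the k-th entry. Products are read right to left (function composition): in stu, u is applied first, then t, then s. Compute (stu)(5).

Apply the permutations in order: u(5) = 5, then t(5) = 1, then s(1) = 10. So (stu)(5) = 10.

10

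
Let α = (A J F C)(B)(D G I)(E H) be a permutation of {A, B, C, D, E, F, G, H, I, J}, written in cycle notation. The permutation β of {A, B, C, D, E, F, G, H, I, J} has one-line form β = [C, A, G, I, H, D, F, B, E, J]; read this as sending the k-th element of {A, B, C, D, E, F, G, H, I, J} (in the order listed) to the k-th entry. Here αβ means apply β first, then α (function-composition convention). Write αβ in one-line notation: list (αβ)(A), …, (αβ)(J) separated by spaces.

(αβ)(x) = α(β(x)). Computing each image: α(β(A)) = α(C) = A, α(β(B)) = α(A) = J, α(β(C)) = α(G) = I, α(β(D)) = α(I) = D, α(β(E)) = α(H) = E, α(β(F)) = α(D) = G, α(β(G)) = α(F) = C, α(β(H)) = α(B) = B, α(β(I)) = α(E) = H, α(β(J)) = α(J) = F.
Hence αβ = [A J I D E G C B H F].

A J I D E G C B H F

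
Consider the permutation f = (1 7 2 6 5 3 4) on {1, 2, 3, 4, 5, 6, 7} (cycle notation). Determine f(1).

7

In the cycle (1 7 2 6 5 3 4), 1 is followed by 7, so f(1) = 7.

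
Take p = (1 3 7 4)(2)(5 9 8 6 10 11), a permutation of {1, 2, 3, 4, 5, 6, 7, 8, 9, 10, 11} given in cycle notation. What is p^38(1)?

7

1 lies in the 4-cycle (1 3 7 4).
On a 4-cycle, p^4 is the identity, so p^38 = p^2 there (38 ≡ 2 mod 4).
Advancing 2 steps from 1: 1 → 3 → 7.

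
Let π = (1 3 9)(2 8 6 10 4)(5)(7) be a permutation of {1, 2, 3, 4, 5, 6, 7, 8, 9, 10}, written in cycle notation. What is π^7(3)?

9

3 lies in the 3-cycle (1 3 9).
On a 3-cycle, π^3 is the identity, so π^7 = π^1 there (7 ≡ 1 mod 3).
Advancing 1 step from 3: 3 → 9.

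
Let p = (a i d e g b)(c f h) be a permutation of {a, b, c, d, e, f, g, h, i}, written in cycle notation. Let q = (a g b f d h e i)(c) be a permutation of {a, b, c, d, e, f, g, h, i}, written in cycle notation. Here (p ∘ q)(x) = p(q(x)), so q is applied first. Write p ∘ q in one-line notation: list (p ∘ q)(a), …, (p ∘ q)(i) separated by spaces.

For each element, apply q then p: a → g → b; b → f → h; c → c → f; d → h → c; e → i → d; f → d → e; g → b → a; h → e → g; i → a → i.
Collecting the images, p ∘ q = [b h f c d e a g i].

b h f c d e a g i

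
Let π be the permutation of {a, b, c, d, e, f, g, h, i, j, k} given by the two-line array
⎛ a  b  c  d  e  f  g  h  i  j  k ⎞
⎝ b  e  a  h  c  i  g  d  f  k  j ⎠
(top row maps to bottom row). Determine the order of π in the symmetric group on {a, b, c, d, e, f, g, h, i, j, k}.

Writing π as disjoint cycles, the cycle lengths are 4, 2, 2, 2, 1.
The order of π is the least common multiple of its cycle lengths: lcm(4, 2, 2, 2) = 4.

4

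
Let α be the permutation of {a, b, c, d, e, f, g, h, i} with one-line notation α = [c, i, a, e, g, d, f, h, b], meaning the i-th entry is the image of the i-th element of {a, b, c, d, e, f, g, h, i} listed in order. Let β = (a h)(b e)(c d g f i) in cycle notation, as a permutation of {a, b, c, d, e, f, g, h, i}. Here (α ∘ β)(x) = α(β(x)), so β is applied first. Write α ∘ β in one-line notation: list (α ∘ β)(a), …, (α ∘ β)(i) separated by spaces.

(α ∘ β)(x) = α(β(x)). Computing each image: α(β(a)) = α(h) = h, α(β(b)) = α(e) = g, α(β(c)) = α(d) = e, α(β(d)) = α(g) = f, α(β(e)) = α(b) = i, α(β(f)) = α(i) = b, α(β(g)) = α(f) = d, α(β(h)) = α(a) = c, α(β(i)) = α(c) = a.
Hence α ∘ β = [h g e f i b d c a].

h g e f i b d c a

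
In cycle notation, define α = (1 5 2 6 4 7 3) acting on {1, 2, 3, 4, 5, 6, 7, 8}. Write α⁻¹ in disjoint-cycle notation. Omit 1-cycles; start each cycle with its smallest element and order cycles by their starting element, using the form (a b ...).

(1 3 7 4 6 2 5)

Inverting a permutation written in cycle notation just reverses the order within every cycle.
Reversing each cycle of α and rotating so the smallest element leads gives (1 3 7 4 6 2 5).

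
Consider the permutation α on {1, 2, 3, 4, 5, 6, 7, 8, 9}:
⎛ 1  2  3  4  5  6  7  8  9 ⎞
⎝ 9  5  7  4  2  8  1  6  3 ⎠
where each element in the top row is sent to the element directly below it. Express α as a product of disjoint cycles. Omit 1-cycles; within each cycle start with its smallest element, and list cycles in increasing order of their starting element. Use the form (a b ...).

(1 9 3 7)(2 5)(6 8)

From 1: 1 → 9 → 3 → 7 → 1, closing the cycle (1 9 3 7).
Repeating from the next unused element and collecting all non-trivial cycles gives (1 9 3 7)(2 5)(6 8).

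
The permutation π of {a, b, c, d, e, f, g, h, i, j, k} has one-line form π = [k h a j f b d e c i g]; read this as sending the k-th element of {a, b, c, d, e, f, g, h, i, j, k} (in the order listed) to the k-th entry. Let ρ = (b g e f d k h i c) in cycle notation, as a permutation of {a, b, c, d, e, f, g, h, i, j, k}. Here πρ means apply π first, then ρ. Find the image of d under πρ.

j

First apply π: π(d) = j, then ρ(j) = j. Thus (πρ)(d) = j.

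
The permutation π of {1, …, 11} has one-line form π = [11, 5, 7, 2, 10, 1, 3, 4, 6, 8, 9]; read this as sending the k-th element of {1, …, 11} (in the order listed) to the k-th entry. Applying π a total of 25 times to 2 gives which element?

Tracing 2 → 5 → … returns to 2 after 5 steps, so 2 lies in a 5-cycle (2, 5, 10, 8, 4).
On a 5-cycle, π^5 is the identity, so π^25 = π^0 there (25 ≡ 0 mod 5).
So π^25(2) = 2.

2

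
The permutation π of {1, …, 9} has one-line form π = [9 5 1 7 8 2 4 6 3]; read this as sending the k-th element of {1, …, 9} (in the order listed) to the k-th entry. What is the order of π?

12

The disjoint-cycle form of π has cycle lengths 4, 3, 2.
The order is lcm(4, 3, 2) = 12.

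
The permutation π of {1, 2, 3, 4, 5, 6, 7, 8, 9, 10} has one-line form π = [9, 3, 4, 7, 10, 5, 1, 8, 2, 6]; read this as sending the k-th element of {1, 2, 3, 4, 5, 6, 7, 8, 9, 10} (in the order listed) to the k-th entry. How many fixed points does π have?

1

The fixed points (elements with π(x) = x) are {8}, so there is 1.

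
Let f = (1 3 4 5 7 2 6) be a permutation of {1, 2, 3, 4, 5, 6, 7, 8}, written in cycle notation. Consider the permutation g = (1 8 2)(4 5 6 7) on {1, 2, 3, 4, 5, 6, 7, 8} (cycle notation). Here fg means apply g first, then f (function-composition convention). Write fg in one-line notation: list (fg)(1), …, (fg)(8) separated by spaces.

8 3 4 7 1 2 5 6

For each element, apply g then f: 1 → 8 → 8; 2 → 1 → 3; 3 → 3 → 4; 4 → 5 → 7; 5 → 6 → 1; 6 → 7 → 2; 7 → 4 → 5; 8 → 2 → 6.
Collecting the images, fg = [8 3 4 7 1 2 5 6].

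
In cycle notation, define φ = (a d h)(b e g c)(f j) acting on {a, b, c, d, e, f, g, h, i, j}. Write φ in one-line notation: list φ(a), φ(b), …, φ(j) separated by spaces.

d e b h g j c a i f

Reading each image from the cycles: a↦d, b↦e, c↦b, d↦h, e↦g, f↦j, g↦c, h↦a, i↦i, j↦f.
Listing these in domain order gives d e b h g j c a i f.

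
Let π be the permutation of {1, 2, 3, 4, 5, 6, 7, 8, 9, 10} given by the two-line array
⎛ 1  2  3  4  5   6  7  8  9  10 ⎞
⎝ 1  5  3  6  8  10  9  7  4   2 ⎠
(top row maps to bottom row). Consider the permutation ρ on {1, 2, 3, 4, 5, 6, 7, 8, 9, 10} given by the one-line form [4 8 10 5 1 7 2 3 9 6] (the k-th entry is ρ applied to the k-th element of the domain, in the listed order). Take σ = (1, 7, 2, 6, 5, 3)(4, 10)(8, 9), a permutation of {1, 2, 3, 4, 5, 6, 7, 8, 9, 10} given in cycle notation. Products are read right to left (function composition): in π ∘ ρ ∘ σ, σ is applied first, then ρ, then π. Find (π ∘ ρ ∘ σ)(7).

7

Apply the permutations in order: σ(7) = 2, then ρ(2) = 8, then π(8) = 7. So (π ∘ ρ ∘ σ)(7) = 7.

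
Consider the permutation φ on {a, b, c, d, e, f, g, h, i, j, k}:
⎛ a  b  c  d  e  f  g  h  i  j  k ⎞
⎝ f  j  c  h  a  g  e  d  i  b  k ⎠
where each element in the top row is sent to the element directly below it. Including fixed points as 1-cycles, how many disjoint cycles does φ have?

The cycle decomposition is (a f g e)(b j)(c)(d h)(i)(k), which has 6 cycles (counting 1-cycles).

6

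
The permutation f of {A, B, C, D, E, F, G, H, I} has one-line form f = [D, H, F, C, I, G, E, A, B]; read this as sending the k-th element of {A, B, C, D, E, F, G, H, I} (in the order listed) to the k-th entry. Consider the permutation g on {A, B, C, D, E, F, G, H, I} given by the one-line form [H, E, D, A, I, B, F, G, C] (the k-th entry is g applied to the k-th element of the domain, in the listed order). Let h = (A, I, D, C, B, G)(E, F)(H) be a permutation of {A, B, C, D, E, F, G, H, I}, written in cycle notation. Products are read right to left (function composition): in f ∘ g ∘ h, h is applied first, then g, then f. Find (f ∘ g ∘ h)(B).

G

Apply the permutations in order: h(B) = G, then g(G) = F, then f(F) = G. So (f ∘ g ∘ h)(B) = G.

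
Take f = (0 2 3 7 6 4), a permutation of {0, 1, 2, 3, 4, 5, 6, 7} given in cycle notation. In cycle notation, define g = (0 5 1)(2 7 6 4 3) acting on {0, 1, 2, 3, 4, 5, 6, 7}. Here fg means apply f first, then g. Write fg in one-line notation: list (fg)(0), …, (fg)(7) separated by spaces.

7 0 2 6 5 1 3 4

Chase each element through f then g: 0 → 2 → 7; 1 → 1 → 0; 2 → 3 → 2; 3 → 7 → 6; 4 → 0 → 5; 5 → 5 → 1; 6 → 4 → 3; 7 → 6 → 4.
So fg in one-line form is 7 0 2 6 5 1 3 4.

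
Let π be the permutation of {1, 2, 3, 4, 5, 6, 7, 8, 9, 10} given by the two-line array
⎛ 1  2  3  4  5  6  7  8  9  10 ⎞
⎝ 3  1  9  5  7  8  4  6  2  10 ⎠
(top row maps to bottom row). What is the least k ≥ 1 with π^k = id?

12

The disjoint-cycle form of π has cycle lengths 4, 3, 2, 1.
The order is lcm(4, 3, 2) = 12.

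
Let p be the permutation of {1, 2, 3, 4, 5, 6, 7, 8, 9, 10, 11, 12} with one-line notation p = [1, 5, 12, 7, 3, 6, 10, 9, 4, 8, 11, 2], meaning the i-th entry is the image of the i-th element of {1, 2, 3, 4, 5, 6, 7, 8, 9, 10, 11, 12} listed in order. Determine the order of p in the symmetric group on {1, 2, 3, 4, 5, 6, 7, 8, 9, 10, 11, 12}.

The disjoint-cycle form of p has cycle lengths 5, 4, 1, 1, 1.
The order is lcm(5, 4) = 20.

20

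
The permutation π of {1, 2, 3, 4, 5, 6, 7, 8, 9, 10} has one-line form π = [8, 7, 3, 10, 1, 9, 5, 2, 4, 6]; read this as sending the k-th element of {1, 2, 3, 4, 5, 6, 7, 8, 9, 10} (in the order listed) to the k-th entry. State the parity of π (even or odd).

In disjoint-cycle form the cycle lengths are 5, 4, 1.
A cycle of length ℓ contributes ℓ−1 transpositions, so π is a product of 4 + 3 = 7 transpositions — odd.

odd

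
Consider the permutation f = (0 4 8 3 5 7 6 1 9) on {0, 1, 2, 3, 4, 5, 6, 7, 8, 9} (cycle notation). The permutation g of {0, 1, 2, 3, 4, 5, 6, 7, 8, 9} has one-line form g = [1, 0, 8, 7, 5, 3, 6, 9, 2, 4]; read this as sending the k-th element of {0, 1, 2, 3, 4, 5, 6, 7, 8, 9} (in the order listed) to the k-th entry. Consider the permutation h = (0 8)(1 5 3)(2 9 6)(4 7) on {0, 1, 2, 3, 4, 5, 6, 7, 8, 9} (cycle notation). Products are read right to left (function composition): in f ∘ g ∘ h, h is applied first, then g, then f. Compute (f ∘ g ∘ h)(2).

8

Apply the permutations in order: h(2) = 9, then g(9) = 4, then f(4) = 8. So (f ∘ g ∘ h)(2) = 8.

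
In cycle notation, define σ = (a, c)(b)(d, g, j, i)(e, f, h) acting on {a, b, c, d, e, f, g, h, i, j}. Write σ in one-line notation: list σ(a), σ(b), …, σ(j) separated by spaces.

Reading each image from the cycles: a↦c, b↦b, c↦a, d↦g, e↦f, f↦h, g↦j, h↦e, i↦d, j↦i.
Listing these in domain order gives c b a g f h j e d i.

c b a g f h j e d i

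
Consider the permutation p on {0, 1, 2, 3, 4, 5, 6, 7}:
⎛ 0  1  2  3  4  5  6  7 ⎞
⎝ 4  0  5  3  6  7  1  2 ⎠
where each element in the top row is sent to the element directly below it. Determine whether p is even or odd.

In disjoint-cycle form the cycle lengths are 4, 3, 1.
A cycle is odd iff its length is even; p has 1 even-length cycle, so sgn(p) = (−1)^1 and p is odd.

odd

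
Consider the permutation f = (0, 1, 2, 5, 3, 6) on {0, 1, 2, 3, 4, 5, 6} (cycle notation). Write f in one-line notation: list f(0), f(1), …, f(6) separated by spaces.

Each element maps to the next entry in its cycle (wrapping to the front): 0↦1, 1↦2, 2↦5, 3↦6, 4↦4, 5↦3, 6↦0.
So the one-line form is 1 2 5 6 4 3 0.

1 2 5 6 4 3 0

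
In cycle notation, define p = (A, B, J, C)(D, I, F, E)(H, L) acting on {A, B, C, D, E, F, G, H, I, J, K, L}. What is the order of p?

The cycle type of p is (4, 4, 2, 1, 1).
Since disjoint cycles commute, ord(p) = lcm(4, 4, 2) = 4.

4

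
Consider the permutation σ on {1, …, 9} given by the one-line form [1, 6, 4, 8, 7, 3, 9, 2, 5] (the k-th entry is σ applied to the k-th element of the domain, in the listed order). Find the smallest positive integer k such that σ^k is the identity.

The disjoint-cycle form of σ has cycle lengths 5, 3, 1.
The order of σ is the least common multiple of its cycle lengths: lcm(5, 3) = 15.

15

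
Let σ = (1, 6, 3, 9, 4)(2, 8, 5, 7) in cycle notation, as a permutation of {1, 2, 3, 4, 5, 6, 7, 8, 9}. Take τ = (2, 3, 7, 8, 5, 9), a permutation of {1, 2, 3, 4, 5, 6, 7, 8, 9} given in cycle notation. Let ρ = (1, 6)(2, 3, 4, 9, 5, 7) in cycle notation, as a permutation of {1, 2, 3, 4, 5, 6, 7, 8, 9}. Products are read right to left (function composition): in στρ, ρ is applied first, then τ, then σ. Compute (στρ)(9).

Apply the permutations in order: ρ(9) = 5, then τ(5) = 9, then σ(9) = 4. So (στρ)(9) = 4.

4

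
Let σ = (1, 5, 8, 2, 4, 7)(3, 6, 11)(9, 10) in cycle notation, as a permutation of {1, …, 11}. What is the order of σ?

The disjoint cycles have lengths 6, 3, 2.
The order is lcm(6, 3, 2) = 6.

6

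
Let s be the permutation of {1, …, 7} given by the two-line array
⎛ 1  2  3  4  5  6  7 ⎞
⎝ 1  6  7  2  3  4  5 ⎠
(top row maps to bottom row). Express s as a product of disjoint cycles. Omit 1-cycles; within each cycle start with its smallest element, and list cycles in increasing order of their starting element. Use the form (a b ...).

(2 6 4)(3 7 5)

Start at 2 and follow images: 2 → 6 → 4 → 2, giving the cycle (2 6 4).
Continuing from each remaining unvisited element yields (2 6 4)(3 7 5).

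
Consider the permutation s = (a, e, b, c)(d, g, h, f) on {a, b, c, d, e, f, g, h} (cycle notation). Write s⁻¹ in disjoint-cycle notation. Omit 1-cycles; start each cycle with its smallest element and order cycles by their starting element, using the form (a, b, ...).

If s sends a → b within a cycle, s⁻¹ sends b → a; equivalently, reverse each cycle.
After reversing and putting each cycle's least element first, s⁻¹ = (a, c, b, e)(d, f, h, g).

(a, c, b, e)(d, f, h, g)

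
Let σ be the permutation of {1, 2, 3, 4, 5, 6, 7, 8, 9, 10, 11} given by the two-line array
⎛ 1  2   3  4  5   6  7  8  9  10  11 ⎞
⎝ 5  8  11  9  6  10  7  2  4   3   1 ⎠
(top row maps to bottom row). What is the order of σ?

Decomposing into disjoint cycles gives cycle lengths 6, 2, 2, 1.
Since disjoint cycles commute, ord(σ) = lcm(6, 2, 2) = 6.

6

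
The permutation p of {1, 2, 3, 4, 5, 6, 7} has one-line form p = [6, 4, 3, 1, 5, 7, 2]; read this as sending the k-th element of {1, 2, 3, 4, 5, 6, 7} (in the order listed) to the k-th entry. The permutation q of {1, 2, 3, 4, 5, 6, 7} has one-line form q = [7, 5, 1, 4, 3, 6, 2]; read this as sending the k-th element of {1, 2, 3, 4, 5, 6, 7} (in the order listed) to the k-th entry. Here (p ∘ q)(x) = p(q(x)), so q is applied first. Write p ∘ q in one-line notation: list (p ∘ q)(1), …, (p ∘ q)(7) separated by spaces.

2 5 6 1 3 7 4

(p ∘ q)(x) = p(q(x)). Computing each image: p(q(1)) = p(7) = 2, p(q(2)) = p(5) = 5, p(q(3)) = p(1) = 6, p(q(4)) = p(4) = 1, p(q(5)) = p(3) = 3, p(q(6)) = p(6) = 7, p(q(7)) = p(2) = 4.
Hence p ∘ q = [2 5 6 1 3 7 4].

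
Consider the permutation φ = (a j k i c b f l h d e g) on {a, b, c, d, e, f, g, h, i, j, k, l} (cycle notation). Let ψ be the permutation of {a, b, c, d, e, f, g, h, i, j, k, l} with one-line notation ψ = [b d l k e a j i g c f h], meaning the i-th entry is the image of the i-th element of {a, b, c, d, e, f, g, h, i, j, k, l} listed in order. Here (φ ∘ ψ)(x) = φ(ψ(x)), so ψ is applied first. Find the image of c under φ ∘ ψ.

h

First apply ψ: ψ(c) = l, then φ(l) = h. Thus (φ ∘ ψ)(c) = h.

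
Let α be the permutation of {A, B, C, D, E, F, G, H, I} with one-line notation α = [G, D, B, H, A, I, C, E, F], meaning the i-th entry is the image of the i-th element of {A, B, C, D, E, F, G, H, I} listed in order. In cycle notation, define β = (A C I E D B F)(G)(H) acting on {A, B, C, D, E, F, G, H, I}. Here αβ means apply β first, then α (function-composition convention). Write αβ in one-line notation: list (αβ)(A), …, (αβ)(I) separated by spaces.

For each element, apply β then α: A → C → B; B → F → I; C → I → F; D → B → D; E → D → H; F → A → G; G → G → C; H → H → E; I → E → A.
Collecting the images, αβ = [B I F D H G C E A].

B I F D H G C E A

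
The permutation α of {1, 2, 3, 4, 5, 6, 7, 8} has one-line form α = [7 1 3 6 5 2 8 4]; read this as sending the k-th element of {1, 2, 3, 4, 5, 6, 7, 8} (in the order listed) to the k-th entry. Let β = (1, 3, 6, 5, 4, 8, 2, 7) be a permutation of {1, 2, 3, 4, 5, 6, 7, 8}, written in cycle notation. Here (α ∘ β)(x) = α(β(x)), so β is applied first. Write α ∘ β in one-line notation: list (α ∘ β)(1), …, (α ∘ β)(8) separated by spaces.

Chase each element through β then α: 1 → 3 → 3; 2 → 7 → 8; 3 → 6 → 2; 4 → 8 → 4; 5 → 4 → 6; 6 → 5 → 5; 7 → 1 → 7; 8 → 2 → 1.
So α ∘ β in one-line form is 3 8 2 4 6 5 7 1.

3 8 2 4 6 5 7 1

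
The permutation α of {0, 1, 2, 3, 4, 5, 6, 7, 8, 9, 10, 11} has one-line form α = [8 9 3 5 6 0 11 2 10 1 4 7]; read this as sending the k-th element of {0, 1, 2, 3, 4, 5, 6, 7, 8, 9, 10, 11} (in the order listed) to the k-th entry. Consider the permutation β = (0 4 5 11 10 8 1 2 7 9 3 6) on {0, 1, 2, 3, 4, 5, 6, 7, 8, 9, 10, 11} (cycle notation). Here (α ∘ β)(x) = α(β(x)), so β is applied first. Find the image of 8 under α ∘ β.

9

(α ∘ β)(8) = α(β(8)). β(8) = 1, then α(1) = 9. So (α ∘ β)(8) = 9.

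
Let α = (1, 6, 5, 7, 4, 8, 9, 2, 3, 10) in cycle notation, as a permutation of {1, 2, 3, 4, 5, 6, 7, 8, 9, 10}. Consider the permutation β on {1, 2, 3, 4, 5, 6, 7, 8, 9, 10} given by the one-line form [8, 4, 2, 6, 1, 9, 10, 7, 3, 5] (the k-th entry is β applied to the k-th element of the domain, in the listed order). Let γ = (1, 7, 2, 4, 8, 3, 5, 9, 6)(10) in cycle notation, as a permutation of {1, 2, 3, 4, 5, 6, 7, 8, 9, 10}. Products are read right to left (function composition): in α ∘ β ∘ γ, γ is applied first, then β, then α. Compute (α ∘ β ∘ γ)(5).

Chase 5: γ(5) = 9; β(9) = 3; α(3) = 10. Hence (α ∘ β ∘ γ)(5) = 10.

10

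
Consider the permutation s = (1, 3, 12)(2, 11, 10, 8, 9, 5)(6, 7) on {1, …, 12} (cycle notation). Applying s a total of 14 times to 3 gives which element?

1

3 lies in the 3-cycle (1, 3, 12).
Since the cycle has length 3, s^14 acts on it the same as s^2 (14 mod 3 = 2).
Advancing 2 steps from 3: 3 → 12 → 1.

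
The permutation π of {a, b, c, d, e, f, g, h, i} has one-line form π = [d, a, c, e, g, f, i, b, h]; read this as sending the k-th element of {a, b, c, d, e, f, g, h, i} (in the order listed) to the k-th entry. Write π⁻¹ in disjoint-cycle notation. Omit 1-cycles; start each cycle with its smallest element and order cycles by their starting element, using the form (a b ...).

(a b h i g e d)

The cycle decomposition of π is (a d e g i h b).
Reversing each cycle (and rotating so the smallest element leads) gives π⁻¹ = (a b h i g e d).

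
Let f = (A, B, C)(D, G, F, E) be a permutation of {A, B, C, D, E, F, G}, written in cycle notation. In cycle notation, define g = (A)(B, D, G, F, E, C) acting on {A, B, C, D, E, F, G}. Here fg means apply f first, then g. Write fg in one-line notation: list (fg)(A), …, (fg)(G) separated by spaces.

D B A F G C E

Chase each element through f then g: A → B → D; B → C → B; C → A → A; D → G → F; E → D → G; F → E → C; G → F → E.
Collecting the images, fg = [D B A F G C E].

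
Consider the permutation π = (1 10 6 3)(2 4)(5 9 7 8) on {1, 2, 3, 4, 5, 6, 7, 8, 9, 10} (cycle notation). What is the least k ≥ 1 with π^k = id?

The disjoint cycles have lengths 4, 4, 2.
Since disjoint cycles commute, ord(π) = lcm(4, 4, 2) = 4.

4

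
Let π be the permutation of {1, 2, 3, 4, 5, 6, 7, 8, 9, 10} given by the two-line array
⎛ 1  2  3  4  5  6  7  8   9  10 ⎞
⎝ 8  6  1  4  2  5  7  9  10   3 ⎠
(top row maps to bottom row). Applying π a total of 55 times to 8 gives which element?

8

Tracing 8 → 9 → … returns to 8 after 5 steps, so 8 lies in a 5-cycle (1 8 9 10 3).
Since the cycle has length 5, π^55 acts on it the same as π^0 (55 mod 5 = 0).
So π^55(8) = 8.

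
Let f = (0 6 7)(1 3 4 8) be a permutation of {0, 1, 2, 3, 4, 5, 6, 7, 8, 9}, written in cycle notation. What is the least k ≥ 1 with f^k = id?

The cycle type of f is (4, 3, 1, 1, 1).
The order is lcm(4, 3) = 12.

12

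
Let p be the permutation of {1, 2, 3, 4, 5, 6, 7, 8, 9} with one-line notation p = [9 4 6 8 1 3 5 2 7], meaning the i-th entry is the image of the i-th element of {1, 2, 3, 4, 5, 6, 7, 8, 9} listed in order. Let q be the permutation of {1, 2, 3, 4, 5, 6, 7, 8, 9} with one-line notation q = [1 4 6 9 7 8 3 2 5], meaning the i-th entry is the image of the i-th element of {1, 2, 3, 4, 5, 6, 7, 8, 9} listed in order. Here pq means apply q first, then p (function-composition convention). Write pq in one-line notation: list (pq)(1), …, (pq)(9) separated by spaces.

For each element, apply q then p: 1 → 1 → 9; 2 → 4 → 8; 3 → 6 → 3; 4 → 9 → 7; 5 → 7 → 5; 6 → 8 → 2; 7 → 3 → 6; 8 → 2 → 4; 9 → 5 → 1.
Collecting the images, pq = [9 8 3 7 5 2 6 4 1].

9 8 3 7 5 2 6 4 1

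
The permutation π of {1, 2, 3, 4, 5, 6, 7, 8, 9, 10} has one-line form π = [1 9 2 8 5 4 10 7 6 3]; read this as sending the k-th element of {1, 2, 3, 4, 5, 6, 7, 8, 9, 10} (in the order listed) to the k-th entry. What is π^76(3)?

Tracing 3 → 2 → … returns to 3 after 8 steps, so 3 lies in an 8-cycle (2, 9, 6, 4, 8, 7, 10, 3).
Powers repeat with period 8 on this cycle, and 76 mod 8 = 4, so π^76(3) = π^4(3).
Advancing 4 steps from 3: 3 → 2 → 9 → 6 → 4.

4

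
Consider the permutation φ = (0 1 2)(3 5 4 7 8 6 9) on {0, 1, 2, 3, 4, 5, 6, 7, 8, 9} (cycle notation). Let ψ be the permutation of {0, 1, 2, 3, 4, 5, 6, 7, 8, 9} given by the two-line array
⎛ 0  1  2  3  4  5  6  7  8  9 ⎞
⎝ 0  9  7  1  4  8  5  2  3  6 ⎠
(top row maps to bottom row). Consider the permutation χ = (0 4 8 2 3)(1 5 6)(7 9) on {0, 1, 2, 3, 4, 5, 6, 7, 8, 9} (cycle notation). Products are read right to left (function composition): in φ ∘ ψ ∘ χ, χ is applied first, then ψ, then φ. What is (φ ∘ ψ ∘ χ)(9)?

(φ ∘ ψ ∘ χ)(9) = φ(ψ(χ(9))). χ(9) = 7, then ψ(7) = 2, then φ(2) = 0, so the result is 0.

0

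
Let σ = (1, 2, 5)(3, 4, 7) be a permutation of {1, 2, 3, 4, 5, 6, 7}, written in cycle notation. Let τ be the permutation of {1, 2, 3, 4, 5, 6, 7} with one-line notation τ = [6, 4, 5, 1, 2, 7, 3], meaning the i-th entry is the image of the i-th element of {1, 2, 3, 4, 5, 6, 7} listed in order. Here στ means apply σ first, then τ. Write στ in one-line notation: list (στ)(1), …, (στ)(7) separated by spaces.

Chase each element through σ then τ: 1 → 2 → 4; 2 → 5 → 2; 3 → 4 → 1; 4 → 7 → 3; 5 → 1 → 6; 6 → 6 → 7; 7 → 3 → 5.
So στ in one-line form is 4 2 1 3 6 7 5.

4 2 1 3 6 7 5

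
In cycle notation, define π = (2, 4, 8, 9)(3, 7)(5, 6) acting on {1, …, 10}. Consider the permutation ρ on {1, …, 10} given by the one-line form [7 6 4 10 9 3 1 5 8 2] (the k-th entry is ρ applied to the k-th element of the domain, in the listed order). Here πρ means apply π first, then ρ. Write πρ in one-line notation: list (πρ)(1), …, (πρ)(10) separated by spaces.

(πρ)(x) = ρ(π(x)). Computing each image: ρ(π(1)) = ρ(1) = 7, ρ(π(2)) = ρ(4) = 10, ρ(π(3)) = ρ(7) = 1, ρ(π(4)) = ρ(8) = 5, ρ(π(5)) = ρ(6) = 3, ρ(π(6)) = ρ(5) = 9, ρ(π(7)) = ρ(3) = 4, ρ(π(8)) = ρ(9) = 8, ρ(π(9)) = ρ(2) = 6, ρ(π(10)) = ρ(10) = 2.
Hence πρ = [7 10 1 5 3 9 4 8 6 2].

7 10 1 5 3 9 4 8 6 2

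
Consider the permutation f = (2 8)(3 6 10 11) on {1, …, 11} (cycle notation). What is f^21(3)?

6

3 lies in the 4-cycle (3 6 10 11).
On a 4-cycle, f^4 is the identity, so f^21 = f^1 there (21 ≡ 1 mod 4).
Advancing 1 step from 3: 3 → 6.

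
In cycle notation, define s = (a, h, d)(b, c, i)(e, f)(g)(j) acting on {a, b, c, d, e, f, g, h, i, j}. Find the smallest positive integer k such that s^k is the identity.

The cycle type of s is (3, 3, 2, 1, 1).
The order is lcm(3, 3, 2) = 6.

6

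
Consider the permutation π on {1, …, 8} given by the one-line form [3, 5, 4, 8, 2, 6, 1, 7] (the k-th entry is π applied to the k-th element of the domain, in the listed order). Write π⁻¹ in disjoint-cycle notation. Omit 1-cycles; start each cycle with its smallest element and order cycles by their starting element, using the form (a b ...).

(1 7 8 4 3)(2 5)

First write π in disjoint cycles: (1 3 4 8 7)(2 5).
The inverse reverses every cycle; in canonical form, π⁻¹ = (1 7 8 4 3)(2 5).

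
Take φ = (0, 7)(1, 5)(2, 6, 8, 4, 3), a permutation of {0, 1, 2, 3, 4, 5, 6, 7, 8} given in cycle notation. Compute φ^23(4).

4 lies in the 5-cycle (2, 6, 8, 4, 3).
On a 5-cycle, φ^5 is the identity, so φ^23 = φ^3 there (23 ≡ 3 mod 5).
Stepping 3 places around the cycle: 4 → 3 → 2 → 6.

6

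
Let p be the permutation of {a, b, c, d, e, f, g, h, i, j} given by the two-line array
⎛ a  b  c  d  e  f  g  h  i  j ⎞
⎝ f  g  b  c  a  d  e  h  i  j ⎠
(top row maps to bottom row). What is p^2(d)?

Tracing d → c → … returns to d after 7 steps, so d lies in a 7-cycle (a, f, d, c, b, g, e).
Stepping 2 places around the cycle: d → c → b.

b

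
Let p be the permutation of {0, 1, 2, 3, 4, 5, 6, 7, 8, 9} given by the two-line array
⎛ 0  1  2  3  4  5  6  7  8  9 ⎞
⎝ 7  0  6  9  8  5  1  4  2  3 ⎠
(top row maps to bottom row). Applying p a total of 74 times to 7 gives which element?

Tracing 7 → 4 → … returns to 7 after 7 steps, so 7 lies in a 7-cycle (0, 7, 4, 8, 2, 6, 1).
Powers repeat with period 7 on this cycle, and 74 mod 7 = 4, so p^74(7) = p^4(7).
Stepping 4 places around the cycle: 7 → 4 → 8 → 2 → 6.

6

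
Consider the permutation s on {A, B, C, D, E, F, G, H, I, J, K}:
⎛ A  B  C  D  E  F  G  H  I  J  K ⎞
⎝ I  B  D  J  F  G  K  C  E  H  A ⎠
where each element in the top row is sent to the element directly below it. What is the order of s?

12

Writing s as disjoint cycles, the cycle lengths are 6, 4, 1.
The order is lcm(6, 4) = 12.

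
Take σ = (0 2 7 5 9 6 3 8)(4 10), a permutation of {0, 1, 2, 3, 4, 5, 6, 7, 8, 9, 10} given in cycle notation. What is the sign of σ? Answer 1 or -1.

The cycle lengths are 8, 2, 1.
A cycle of length ℓ contributes ℓ−1 transpositions, so σ is a product of 7 + 1 = 8 transpositions — even.

1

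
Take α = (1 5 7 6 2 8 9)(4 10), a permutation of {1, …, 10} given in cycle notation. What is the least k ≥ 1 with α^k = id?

14

The disjoint cycles have lengths 7, 2, 1.
The order is lcm(7, 2) = 14.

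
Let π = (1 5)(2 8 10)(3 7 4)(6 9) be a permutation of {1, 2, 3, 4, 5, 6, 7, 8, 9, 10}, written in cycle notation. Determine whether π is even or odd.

even

The cycle lengths are 3, 3, 2, 2.
A cycle of length ℓ contributes ℓ−1 transpositions, so π is a product of 2 + 2 + 1 + 1 = 6 transpositions — even.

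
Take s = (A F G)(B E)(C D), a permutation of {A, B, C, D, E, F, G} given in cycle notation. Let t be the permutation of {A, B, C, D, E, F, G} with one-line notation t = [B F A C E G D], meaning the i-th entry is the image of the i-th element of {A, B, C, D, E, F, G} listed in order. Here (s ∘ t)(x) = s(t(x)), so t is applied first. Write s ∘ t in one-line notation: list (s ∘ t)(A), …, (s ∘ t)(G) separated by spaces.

E G F D B A C

(s ∘ t)(x) = s(t(x)). Computing each image: s(t(A)) = s(B) = E, s(t(B)) = s(F) = G, s(t(C)) = s(A) = F, s(t(D)) = s(C) = D, s(t(E)) = s(E) = B, s(t(F)) = s(G) = A, s(t(G)) = s(D) = C.
Hence s ∘ t = [E G F D B A C].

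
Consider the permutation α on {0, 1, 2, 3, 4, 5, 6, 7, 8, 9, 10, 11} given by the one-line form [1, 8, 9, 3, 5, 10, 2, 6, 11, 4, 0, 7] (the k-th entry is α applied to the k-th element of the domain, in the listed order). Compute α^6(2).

1

Tracing 2 → 9 → … returns to 2 after 11 steps, so 2 lies in an 11-cycle (0, 1, 8, 11, 7, 6, 2, 9, 4, 5, 10).
Stepping 6 places around the cycle: 2 → 9 → 4 → 5 → 10 → 0 → 1.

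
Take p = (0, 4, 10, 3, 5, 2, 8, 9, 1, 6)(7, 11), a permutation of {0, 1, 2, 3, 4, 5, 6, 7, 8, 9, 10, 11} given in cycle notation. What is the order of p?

10

The cycle type of p is (10, 2).
Since disjoint cycles commute, ord(p) = lcm(10, 2) = 10.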